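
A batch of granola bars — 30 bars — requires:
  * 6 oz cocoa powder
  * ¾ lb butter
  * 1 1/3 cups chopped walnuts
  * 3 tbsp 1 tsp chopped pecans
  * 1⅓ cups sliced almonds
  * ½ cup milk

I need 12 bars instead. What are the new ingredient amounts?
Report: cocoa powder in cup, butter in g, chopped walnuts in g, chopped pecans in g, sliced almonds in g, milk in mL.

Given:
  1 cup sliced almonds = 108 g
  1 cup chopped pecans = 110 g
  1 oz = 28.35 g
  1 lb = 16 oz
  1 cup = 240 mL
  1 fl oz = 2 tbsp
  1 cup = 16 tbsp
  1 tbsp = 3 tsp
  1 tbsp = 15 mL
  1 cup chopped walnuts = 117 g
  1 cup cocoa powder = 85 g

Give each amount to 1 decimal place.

Scaling factor: 12/30 = 2/5 = 0.4.
cocoa powder: 6 oz × 2/5 × 28.35 g/oz ÷ 85 g/cup ≈ 0.8 cup
butter: 0.75 lb × 2/5 × 16 oz/lb × 28.35 g/oz ≈ 136.1 g
chopped walnuts: 4/3 cup × 2/5 × 117 g/cup = 62.4 g
chopped pecans: (3 tbsp + 1 tsp = 10/3 tbsp) × 2/5 ÷ 16 tbsp/cup × 110 g/cup ≈ 9.2 g
sliced almonds: 4/3 cup × 2/5 × 108 g/cup = 57.6 g
milk: 0.5 cup × 2/5 × 240 mL/cup = 48.0 mL

cocoa powder: 0.8 cup; butter: 136.1 g; chopped walnuts: 62.4 g; chopped pecans: 9.2 g; sliced almonds: 57.6 g; milk: 48.0 mL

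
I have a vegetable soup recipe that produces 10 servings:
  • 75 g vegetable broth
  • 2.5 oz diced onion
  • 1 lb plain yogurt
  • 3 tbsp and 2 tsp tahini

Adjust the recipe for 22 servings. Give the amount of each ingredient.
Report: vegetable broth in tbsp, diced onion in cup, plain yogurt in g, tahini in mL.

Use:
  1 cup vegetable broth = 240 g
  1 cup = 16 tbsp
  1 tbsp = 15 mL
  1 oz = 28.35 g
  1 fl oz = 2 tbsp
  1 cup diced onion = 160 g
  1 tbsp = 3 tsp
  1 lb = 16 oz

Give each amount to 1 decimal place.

Scaling factor: 22/10 = 11/5 = 2.2.
vegetable broth: 75 g × 11/5 ÷ 240 g/cup × 16 tbsp/cup = 11.0 tbsp
diced onion: 2.5 oz × 11/5 × 28.35 g/oz ÷ 160 g/cup ≈ 1.0 cup
plain yogurt: 1 lb × 11/5 × 16 oz/lb × 28.35 g/oz ≈ 997.9 g
tahini: (3 tbsp + 2 tsp = 11/3 tbsp) × 11/5 × 15 mL/tbsp = 121.0 mL

vegetable broth: 11.0 tbsp; diced onion: 1.0 cup; plain yogurt: 997.9 g; tahini: 121.0 mL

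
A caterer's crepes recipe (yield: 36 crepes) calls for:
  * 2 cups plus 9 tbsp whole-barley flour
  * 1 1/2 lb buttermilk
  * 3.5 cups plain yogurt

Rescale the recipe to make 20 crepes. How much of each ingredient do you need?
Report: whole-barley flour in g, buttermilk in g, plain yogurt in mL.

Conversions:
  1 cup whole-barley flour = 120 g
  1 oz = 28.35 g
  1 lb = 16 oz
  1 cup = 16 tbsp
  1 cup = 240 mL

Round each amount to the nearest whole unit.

whole-barley flour: 171 g; buttermilk: 378 g; plain yogurt: 467 mL

Scaling factor: 20/36 = 5/9.
whole-barley flour: (2 cup + 9 tbsp = 2.5625 cup) × 5/9 × 120 g/cup ≈ 171 g
buttermilk: 1.5 lb × 5/9 × 16 oz/lb × 28.35 g/oz = 378 g
plain yogurt: 3.5 cup × 5/9 × 240 mL/cup ≈ 467 mL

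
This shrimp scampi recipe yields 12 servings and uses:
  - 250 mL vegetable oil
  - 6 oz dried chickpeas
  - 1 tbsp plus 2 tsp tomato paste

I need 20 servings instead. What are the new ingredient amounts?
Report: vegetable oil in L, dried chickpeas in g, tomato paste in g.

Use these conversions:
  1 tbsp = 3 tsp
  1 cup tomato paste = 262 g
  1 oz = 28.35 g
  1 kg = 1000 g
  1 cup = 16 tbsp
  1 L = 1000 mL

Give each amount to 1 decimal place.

vegetable oil: 0.4 L; dried chickpeas: 283.5 g; tomato paste: 45.5 g

Scaling factor: 20/12 = 5/3.
vegetable oil: 250 mL × 5/3 ÷ 1000 mL/L ≈ 0.4 L
dried chickpeas: 6 oz × 5/3 × 28.35 g/oz = 283.5 g
tomato paste: (1 tbsp + 2 tsp = 5/3 tbsp) × 5/3 ÷ 16 tbsp/cup × 262 g/cup ≈ 45.5 g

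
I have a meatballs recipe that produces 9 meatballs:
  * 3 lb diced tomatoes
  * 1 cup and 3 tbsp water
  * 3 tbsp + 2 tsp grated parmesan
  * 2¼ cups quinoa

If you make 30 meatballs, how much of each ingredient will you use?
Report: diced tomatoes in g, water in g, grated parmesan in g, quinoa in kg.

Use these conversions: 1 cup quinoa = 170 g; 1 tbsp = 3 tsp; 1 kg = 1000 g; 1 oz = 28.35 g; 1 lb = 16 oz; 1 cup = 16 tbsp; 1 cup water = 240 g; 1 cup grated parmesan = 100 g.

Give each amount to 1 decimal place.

Scaling factor: 30/9 = 10/3.
diced tomatoes: 3 lb × 10/3 × 16 oz/lb × 28.35 g/oz = 4536.0 g
water: (1 cup + 3 tbsp = 1.1875 cup) × 10/3 × 240 g/cup = 950.0 g
grated parmesan: (3 tbsp + 2 tsp = 11/3 tbsp) × 10/3 ÷ 16 tbsp/cup × 100 g/cup ≈ 76.4 g
quinoa: 2.25 cup × 10/3 × 170 g/cup ÷ 1000 g/kg ≈ 1.3 kg

diced tomatoes: 4536.0 g; water: 950.0 g; grated parmesan: 76.4 g; quinoa: 1.3 kg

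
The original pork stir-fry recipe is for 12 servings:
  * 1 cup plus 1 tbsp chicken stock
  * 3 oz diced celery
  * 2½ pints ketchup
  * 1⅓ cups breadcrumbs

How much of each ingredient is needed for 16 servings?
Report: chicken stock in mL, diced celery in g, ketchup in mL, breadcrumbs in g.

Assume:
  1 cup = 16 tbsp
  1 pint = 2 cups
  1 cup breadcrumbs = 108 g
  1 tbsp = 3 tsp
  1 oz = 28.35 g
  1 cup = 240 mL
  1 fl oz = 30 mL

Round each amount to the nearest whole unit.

chicken stock: 340 mL; diced celery: 113 g; ketchup: 1600 mL; breadcrumbs: 192 g

Scaling factor: 16/12 = 4/3.
chicken stock: (1 cup + 1 tbsp = 1.0625 cup) × 4/3 × 240 mL/cup = 340 mL
diced celery: 3 oz × 4/3 × 28.35 g/oz ≈ 113 g
ketchup: 2.5 pint × 4/3 × 2 cup/pint × 240 mL/cup = 1600 mL
breadcrumbs: 4/3 cup × 4/3 × 108 g/cup = 192 g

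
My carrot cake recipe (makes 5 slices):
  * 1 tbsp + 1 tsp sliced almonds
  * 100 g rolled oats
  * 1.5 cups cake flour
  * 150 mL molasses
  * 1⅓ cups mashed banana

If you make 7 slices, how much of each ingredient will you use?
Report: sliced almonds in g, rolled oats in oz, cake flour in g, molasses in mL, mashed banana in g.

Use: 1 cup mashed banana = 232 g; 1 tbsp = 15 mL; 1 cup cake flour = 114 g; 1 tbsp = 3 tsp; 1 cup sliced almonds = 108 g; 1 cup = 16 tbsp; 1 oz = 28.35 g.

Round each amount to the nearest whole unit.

sliced almonds: 13 g; rolled oats: 5 oz; cake flour: 239 g; molasses: 210 mL; mashed banana: 433 g

Scaling factor: 7/5 = 1.4.
sliced almonds: (1 tbsp + 1 tsp = 4/3 tbsp) × 7/5 ÷ 16 tbsp/cup × 108 g/cup ≈ 13 g
rolled oats: 100 g × 7/5 ÷ 28.35 g/oz ≈ 5 oz
cake flour: 1.5 cup × 7/5 × 114 g/cup ≈ 239 g
molasses: 150 mL × 7/5 = 210 mL
mashed banana: 4/3 cup × 7/5 × 232 g/cup ≈ 433 g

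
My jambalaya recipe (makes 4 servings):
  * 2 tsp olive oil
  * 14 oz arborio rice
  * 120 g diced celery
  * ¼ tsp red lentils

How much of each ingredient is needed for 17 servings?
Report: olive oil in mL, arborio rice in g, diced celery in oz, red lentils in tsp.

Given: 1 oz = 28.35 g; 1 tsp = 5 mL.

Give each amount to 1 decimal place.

Scaling factor: 17/4 = 4.25.
olive oil: 2 tsp × 17/4 × 5 mL/tsp = 42.5 mL
arborio rice: 14 oz × 17/4 × 28.35 g/oz ≈ 1686.8 g
diced celery: 120 g × 17/4 ÷ 28.35 g/oz ≈ 18.0 oz
red lentils: 0.25 tsp × 17/4 ≈ 1.1 tsp

olive oil: 42.5 mL; arborio rice: 1686.8 g; diced celery: 18.0 oz; red lentils: 1.1 tsp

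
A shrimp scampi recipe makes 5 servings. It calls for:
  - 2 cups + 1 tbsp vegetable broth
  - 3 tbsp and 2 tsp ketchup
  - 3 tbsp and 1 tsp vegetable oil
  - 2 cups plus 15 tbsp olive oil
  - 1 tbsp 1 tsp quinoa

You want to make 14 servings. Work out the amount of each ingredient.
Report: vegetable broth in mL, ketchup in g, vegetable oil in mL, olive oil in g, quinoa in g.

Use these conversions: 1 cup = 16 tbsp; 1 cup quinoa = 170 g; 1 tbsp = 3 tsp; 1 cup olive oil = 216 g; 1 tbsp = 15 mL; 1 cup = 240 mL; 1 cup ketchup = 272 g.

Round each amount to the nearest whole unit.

Scaling factor: 14/5 = 2.8.
vegetable broth: (2 cup + 1 tbsp = 2.0625 cup) × 14/5 × 240 mL/cup = 1386 mL
ketchup: (3 tbsp + 2 tsp = 11/3 tbsp) × 14/5 ÷ 16 tbsp/cup × 272 g/cup ≈ 175 g
vegetable oil: (3 tbsp + 1 tsp = 10/3 tbsp) × 14/5 × 15 mL/tbsp = 140 mL
olive oil: (2 cup + 15 tbsp = 2.9375 cup) × 14/5 × 216 g/cup ≈ 1777 g
quinoa: (1 tbsp + 1 tsp = 4/3 tbsp) × 14/5 ÷ 16 tbsp/cup × 170 g/cup ≈ 40 g

vegetable broth: 1386 mL; ketchup: 175 g; vegetable oil: 140 mL; olive oil: 1777 g; quinoa: 40 g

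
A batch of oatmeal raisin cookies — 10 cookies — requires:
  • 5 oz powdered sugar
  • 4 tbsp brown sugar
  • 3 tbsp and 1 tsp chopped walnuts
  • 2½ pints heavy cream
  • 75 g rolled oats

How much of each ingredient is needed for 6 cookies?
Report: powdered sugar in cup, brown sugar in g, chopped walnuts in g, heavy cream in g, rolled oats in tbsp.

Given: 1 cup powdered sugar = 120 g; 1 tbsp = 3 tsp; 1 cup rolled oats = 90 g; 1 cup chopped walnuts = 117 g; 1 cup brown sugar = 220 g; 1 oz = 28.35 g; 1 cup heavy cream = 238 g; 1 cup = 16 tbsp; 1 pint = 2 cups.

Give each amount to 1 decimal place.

powdered sugar: 0.7 cup; brown sugar: 33.0 g; chopped walnuts: 14.6 g; heavy cream: 714.0 g; rolled oats: 8.0 tbsp

Scaling factor: 6/10 = 3/5 = 0.6.
powdered sugar: 5 oz × 3/5 × 28.35 g/oz ÷ 120 g/cup ≈ 0.7 cup
brown sugar: 4 tbsp × 3/5 ÷ 16 tbsp/cup × 220 g/cup = 33.0 g
chopped walnuts: (3 tbsp + 1 tsp = 10/3 tbsp) × 3/5 ÷ 16 tbsp/cup × 117 g/cup ≈ 14.6 g
heavy cream: 2.5 pint × 3/5 × 2 cup/pint × 238 g/cup = 714.0 g
rolled oats: 75 g × 3/5 ÷ 90 g/cup × 16 tbsp/cup = 8.0 tbsp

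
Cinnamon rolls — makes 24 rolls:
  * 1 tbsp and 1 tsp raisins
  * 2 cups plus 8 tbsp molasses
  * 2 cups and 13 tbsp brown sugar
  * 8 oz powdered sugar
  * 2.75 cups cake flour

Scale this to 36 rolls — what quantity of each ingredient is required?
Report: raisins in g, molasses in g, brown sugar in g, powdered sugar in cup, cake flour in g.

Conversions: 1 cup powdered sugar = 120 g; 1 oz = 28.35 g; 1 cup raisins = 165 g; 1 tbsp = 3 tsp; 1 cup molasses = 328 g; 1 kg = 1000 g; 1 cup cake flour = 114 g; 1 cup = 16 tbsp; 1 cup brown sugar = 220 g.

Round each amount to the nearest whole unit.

raisins: 21 g; molasses: 1230 g; brown sugar: 928 g; powdered sugar: 3 cup; cake flour: 470 g

Scaling factor: 36/24 = 3/2 = 1.5.
raisins: (1 tbsp + 1 tsp = 4/3 tbsp) × 3/2 ÷ 16 tbsp/cup × 165 g/cup ≈ 21 g
molasses: (2 cup + 8 tbsp = 2.5 cup) × 3/2 × 328 g/cup = 1230 g
brown sugar: (2 cup + 13 tbsp = 2.8125 cup) × 3/2 × 220 g/cup ≈ 928 g
powdered sugar: 8 oz × 3/2 × 28.35 g/oz ÷ 120 g/cup ≈ 3 cup
cake flour: 2.75 cup × 3/2 × 114 g/cup ≈ 470 g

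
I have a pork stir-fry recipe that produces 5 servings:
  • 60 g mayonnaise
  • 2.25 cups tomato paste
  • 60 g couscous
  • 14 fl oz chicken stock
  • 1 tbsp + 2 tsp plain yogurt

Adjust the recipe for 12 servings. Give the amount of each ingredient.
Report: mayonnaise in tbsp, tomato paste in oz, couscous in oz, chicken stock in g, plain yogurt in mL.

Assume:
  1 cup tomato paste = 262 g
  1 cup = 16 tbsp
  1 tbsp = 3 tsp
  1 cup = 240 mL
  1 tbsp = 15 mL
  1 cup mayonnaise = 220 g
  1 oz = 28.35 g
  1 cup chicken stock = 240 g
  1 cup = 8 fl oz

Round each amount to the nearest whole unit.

mayonnaise: 10 tbsp; tomato paste: 50 oz; couscous: 5 oz; chicken stock: 1008 g; plain yogurt: 60 mL

Scaling factor: 12/5 = 2.4.
mayonnaise: 60 g × 12/5 ÷ 220 g/cup × 16 tbsp/cup ≈ 10 tbsp
tomato paste: 2.25 cup × 12/5 × 262 g/cup ÷ 28.35 g/oz ≈ 50 oz
couscous: 60 g × 12/5 ÷ 28.35 g/oz ≈ 5 oz
chicken stock: 14 fl oz × 12/5 ÷ 8 fl oz/cup × 240 g/cup = 1008 g
plain yogurt: (1 tbsp + 2 tsp = 5/3 tbsp) × 12/5 × 15 mL/tbsp = 60 mL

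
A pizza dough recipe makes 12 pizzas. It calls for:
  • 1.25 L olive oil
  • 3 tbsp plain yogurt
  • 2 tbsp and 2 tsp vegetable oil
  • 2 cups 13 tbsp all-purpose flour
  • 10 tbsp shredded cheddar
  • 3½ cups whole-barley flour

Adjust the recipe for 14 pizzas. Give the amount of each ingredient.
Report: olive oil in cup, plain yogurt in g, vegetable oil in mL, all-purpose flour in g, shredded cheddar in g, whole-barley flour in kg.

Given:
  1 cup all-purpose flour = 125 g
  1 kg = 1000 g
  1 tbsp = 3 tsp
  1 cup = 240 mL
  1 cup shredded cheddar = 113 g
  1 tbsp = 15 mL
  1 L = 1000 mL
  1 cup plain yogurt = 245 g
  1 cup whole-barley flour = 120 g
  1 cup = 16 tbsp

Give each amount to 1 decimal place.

Scaling factor: 14/12 = 7/6.
olive oil: 1.25 L × 7/6 × 1000 mL/L ÷ 240 mL/cup ≈ 6.1 cup
plain yogurt: 3 tbsp × 7/6 ÷ 16 tbsp/cup × 245 g/cup ≈ 53.6 g
vegetable oil: (2 tbsp + 2 tsp = 8/3 tbsp) × 7/6 × 15 mL/tbsp ≈ 46.7 mL
all-purpose flour: (2 cup + 13 tbsp = 2.8125 cup) × 7/6 × 125 g/cup ≈ 410.2 g
shredded cheddar: 10 tbsp × 7/6 ÷ 16 tbsp/cup × 113 g/cup ≈ 82.4 g
whole-barley flour: 3.5 cup × 7/6 × 120 g/cup ÷ 1000 g/kg ≈ 0.5 kg

olive oil: 6.1 cup; plain yogurt: 53.6 g; vegetable oil: 46.7 mL; all-purpose flour: 410.2 g; shredded cheddar: 82.4 g; whole-barley flour: 0.5 kg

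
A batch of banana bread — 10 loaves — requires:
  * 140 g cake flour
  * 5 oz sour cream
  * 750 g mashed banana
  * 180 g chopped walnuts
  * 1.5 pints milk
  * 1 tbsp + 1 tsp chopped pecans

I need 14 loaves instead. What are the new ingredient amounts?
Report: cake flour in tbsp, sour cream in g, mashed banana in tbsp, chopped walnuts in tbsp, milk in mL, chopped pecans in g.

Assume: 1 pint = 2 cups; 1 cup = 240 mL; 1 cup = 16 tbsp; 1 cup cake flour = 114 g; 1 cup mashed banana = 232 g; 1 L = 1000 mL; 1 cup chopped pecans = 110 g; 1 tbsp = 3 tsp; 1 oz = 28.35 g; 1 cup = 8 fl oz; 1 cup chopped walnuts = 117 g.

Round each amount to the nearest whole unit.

cake flour: 28 tbsp; sour cream: 198 g; mashed banana: 72 tbsp; chopped walnuts: 34 tbsp; milk: 1008 mL; chopped pecans: 13 g

Scaling factor: 14/10 = 7/5 = 1.4.
cake flour: 140 g × 7/5 ÷ 114 g/cup × 16 tbsp/cup ≈ 28 tbsp
sour cream: 5 oz × 7/5 × 28.35 g/oz ≈ 198 g
mashed banana: 750 g × 7/5 ÷ 232 g/cup × 16 tbsp/cup ≈ 72 tbsp
chopped walnuts: 180 g × 7/5 ÷ 117 g/cup × 16 tbsp/cup ≈ 34 tbsp
milk: 1.5 pint × 7/5 × 2 cup/pint × 240 mL/cup = 1008 mL
chopped pecans: (1 tbsp + 1 tsp = 4/3 tbsp) × 7/5 ÷ 16 tbsp/cup × 110 g/cup ≈ 13 g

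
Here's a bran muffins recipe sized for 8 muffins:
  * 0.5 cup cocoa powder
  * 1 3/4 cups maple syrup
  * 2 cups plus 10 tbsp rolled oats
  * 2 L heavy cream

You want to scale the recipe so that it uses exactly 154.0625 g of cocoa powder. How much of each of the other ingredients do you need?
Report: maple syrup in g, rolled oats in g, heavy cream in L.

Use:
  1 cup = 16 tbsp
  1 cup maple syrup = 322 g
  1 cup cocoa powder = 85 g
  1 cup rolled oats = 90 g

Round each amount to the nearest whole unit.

maple syrup: 2043 g; rolled oats: 856 g; heavy cream: 7 L

The original recipe has 42.5 g of cocoa powder, so the scaling factor is 154.0625 ÷ 42.5 = 29/8 = 3.625.
maple syrup: 1.75 cup × 29/8 × 322 g/cup ≈ 2043 g
rolled oats: (2 cup + 10 tbsp = 2.625 cup) × 29/8 × 90 g/cup ≈ 856 g
heavy cream: 2 L × 29/8 ≈ 7 L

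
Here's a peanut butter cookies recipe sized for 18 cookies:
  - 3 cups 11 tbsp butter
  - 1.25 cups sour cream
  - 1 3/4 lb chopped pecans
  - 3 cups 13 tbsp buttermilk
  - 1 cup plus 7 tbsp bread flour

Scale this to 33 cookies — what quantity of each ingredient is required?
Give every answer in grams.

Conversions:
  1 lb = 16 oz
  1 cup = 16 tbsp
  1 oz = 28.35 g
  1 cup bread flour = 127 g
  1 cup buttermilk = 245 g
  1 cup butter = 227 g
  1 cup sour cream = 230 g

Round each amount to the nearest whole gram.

Scaling factor: 33/18 = 11/6.
butter: (3 cup + 11 tbsp = 3.6875 cup) × 11/6 × 227 g/cup ≈ 1535 g
sour cream: 1.25 cup × 11/6 × 230 g/cup ≈ 527 g
chopped pecans: 1.75 lb × 11/6 × 16 oz/lb × 28.35 g/oz ≈ 1455 g
buttermilk: (3 cup + 13 tbsp = 3.8125 cup) × 11/6 × 245 g/cup ≈ 1712 g
bread flour: (1 cup + 7 tbsp = 1.4375 cup) × 11/6 × 127 g/cup ≈ 335 g

butter: 1535 g; sour cream: 527 g; chopped pecans: 1455 g; buttermilk: 1712 g; bread flour: 335 g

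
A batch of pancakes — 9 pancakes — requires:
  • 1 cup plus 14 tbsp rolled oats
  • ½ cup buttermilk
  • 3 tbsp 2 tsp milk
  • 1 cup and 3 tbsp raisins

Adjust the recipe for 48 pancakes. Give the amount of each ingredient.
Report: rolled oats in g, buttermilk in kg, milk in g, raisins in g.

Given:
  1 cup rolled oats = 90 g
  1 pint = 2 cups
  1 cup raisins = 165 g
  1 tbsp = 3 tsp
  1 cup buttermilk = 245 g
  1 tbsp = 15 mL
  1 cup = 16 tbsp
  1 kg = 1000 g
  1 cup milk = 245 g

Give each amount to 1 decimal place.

Scaling factor: 48/9 = 16/3.
rolled oats: (1 cup + 14 tbsp = 1.875 cup) × 16/3 × 90 g/cup = 900.0 g
buttermilk: 0.5 cup × 16/3 × 245 g/cup ÷ 1000 g/kg ≈ 0.7 kg
milk: (3 tbsp + 2 tsp = 11/3 tbsp) × 16/3 ÷ 16 tbsp/cup × 245 g/cup ≈ 299.4 g
raisins: (1 cup + 3 tbsp = 1.1875 cup) × 16/3 × 165 g/cup = 1045.0 g

rolled oats: 900.0 g; buttermilk: 0.7 kg; milk: 299.4 g; raisins: 1045.0 g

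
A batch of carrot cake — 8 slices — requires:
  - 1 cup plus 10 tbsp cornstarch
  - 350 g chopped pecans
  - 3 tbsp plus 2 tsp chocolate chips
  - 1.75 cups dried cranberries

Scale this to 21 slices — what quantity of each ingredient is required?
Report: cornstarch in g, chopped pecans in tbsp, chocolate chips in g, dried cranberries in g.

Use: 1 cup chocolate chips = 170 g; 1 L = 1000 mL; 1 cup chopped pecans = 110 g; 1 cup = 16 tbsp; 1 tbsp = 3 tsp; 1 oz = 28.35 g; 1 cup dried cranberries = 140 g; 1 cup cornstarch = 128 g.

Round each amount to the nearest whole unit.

Scaling factor: 21/8 = 2.625.
cornstarch: (1 cup + 10 tbsp = 1.625 cup) × 21/8 × 128 g/cup = 546 g
chopped pecans: 350 g × 21/8 ÷ 110 g/cup × 16 tbsp/cup ≈ 134 tbsp
chocolate chips: (3 tbsp + 2 tsp = 11/3 tbsp) × 21/8 ÷ 16 tbsp/cup × 170 g/cup ≈ 102 g
dried cranberries: 1.75 cup × 21/8 × 140 g/cup ≈ 643 g

cornstarch: 546 g; chopped pecans: 134 tbsp; chocolate chips: 102 g; dried cranberries: 643 g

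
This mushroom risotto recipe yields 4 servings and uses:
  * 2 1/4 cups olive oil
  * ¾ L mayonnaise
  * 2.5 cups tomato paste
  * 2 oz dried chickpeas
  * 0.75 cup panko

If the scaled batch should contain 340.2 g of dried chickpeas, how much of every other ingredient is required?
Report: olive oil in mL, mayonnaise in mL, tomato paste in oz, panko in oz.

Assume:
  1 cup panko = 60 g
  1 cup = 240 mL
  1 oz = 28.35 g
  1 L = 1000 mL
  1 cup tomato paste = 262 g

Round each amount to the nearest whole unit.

olive oil: 3240 mL; mayonnaise: 4500 mL; tomato paste: 139 oz; panko: 10 oz

The original recipe has 56.7 g of dried chickpeas, so the scaling factor is 340.2 ÷ 56.7 = 6.
olive oil: 2.25 cup × 6 × 240 mL/cup = 3240 mL
mayonnaise: 0.75 L × 6 × 1000 mL/L = 4500 mL
tomato paste: 2.5 cup × 6 × 262 g/cup ÷ 28.35 g/oz ≈ 139 oz
panko: 0.75 cup × 6 × 60 g/cup ÷ 28.35 g/oz ≈ 10 oz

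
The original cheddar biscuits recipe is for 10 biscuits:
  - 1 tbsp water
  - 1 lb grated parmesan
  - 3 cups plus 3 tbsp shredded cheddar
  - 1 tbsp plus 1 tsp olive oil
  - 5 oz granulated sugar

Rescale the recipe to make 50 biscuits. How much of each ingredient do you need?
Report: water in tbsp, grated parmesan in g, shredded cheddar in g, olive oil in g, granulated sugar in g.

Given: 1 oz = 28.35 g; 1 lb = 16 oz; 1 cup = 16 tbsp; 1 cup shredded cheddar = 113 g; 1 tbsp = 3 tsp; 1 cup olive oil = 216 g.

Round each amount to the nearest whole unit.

Scaling factor: 50/10 = 5.
water: 1 tbsp × 5 = 5 tbsp
grated parmesan: 1 lb × 5 × 16 oz/lb × 28.35 g/oz = 2268 g
shredded cheddar: (3 cup + 3 tbsp = 3.1875 cup) × 5 × 113 g/cup ≈ 1801 g
olive oil: (1 tbsp + 1 tsp = 4/3 tbsp) × 5 ÷ 16 tbsp/cup × 216 g/cup = 90 g
granulated sugar: 5 oz × 5 × 28.35 g/oz ≈ 709 g

water: 5 tbsp; grated parmesan: 2268 g; shredded cheddar: 1801 g; olive oil: 90 g; granulated sugar: 709 g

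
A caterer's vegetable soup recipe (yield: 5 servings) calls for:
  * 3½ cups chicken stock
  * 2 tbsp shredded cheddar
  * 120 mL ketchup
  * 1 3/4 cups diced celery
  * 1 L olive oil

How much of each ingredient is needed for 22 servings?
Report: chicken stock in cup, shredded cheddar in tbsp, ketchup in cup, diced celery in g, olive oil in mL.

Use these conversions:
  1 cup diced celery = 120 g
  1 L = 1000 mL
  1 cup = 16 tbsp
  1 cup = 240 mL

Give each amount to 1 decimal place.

chicken stock: 15.4 cup; shredded cheddar: 8.8 tbsp; ketchup: 2.2 cup; diced celery: 924.0 g; olive oil: 4400.0 mL

Scaling factor: 22/5 = 4.4.
chicken stock: 3.5 cup × 22/5 = 15.4 cup
shredded cheddar: 2 tbsp × 22/5 = 8.8 tbsp
ketchup: 120 mL × 22/5 ÷ 240 mL/cup = 2.2 cup
diced celery: 1.75 cup × 22/5 × 120 g/cup = 924.0 g
olive oil: 1 L × 22/5 × 1000 mL/L = 4400.0 mL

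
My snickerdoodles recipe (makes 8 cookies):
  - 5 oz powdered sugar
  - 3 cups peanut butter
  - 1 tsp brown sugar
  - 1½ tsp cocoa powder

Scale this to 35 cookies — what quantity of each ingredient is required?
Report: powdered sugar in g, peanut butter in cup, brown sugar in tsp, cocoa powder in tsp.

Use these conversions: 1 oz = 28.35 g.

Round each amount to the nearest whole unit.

Scaling factor: 35/8 = 4.375.
powdered sugar: 5 oz × 35/8 × 28.35 g/oz ≈ 620 g
peanut butter: 3 cup × 35/8 ≈ 13 cup
brown sugar: 1 tsp × 35/8 ≈ 4 tsp
cocoa powder: 1.5 tsp × 35/8 ≈ 7 tsp

powdered sugar: 620 g; peanut butter: 13 cup; brown sugar: 4 tsp; cocoa powder: 7 tsp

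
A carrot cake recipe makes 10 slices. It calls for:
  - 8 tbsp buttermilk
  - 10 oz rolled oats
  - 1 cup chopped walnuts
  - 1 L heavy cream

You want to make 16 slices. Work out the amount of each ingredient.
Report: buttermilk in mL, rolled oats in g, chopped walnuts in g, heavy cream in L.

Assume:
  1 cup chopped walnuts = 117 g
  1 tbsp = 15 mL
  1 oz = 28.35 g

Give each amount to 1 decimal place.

buttermilk: 192.0 mL; rolled oats: 453.6 g; chopped walnuts: 187.2 g; heavy cream: 1.6 L

Scaling factor: 16/10 = 8/5 = 1.6.
buttermilk: 8 tbsp × 8/5 × 15 mL/tbsp = 192.0 mL
rolled oats: 10 oz × 8/5 × 28.35 g/oz = 453.6 g
chopped walnuts: 1 cup × 8/5 × 117 g/cup = 187.2 g
heavy cream: 1 L × 8/5 = 1.6 L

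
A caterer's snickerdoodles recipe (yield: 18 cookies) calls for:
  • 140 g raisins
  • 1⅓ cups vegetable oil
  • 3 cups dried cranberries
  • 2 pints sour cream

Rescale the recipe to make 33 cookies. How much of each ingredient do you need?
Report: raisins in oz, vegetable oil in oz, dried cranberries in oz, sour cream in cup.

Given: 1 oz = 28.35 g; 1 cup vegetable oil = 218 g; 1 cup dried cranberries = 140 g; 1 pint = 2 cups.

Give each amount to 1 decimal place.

raisins: 9.1 oz; vegetable oil: 18.8 oz; dried cranberries: 27.2 oz; sour cream: 7.3 cup

Scaling factor: 33/18 = 11/6.
raisins: 140 g × 11/6 ÷ 28.35 g/oz ≈ 9.1 oz
vegetable oil: 4/3 cup × 11/6 × 218 g/cup ÷ 28.35 g/oz ≈ 18.8 oz
dried cranberries: 3 cup × 11/6 × 140 g/cup ÷ 28.35 g/oz ≈ 27.2 oz
sour cream: 2 pint × 11/6 × 2 cup/pint ≈ 7.3 cup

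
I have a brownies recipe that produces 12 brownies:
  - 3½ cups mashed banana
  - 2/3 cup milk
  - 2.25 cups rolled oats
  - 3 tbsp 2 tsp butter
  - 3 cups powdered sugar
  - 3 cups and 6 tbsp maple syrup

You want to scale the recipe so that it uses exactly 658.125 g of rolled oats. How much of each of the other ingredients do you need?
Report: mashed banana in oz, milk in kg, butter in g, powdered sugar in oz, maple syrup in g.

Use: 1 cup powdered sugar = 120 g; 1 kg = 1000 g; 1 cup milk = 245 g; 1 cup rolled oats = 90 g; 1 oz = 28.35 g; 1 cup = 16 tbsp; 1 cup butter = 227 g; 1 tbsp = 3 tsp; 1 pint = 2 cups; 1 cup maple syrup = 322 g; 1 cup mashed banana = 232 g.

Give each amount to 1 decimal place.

The original recipe has 202.5 g of rolled oats, so the scaling factor is 658.125 ÷ 202.5 = 13/4 = 3.25.
mashed banana: 3.5 cup × 13/4 × 232 g/cup ÷ 28.35 g/oz ≈ 93.1 oz
milk: 2/3 cup × 13/4 × 245 g/cup ÷ 1000 g/kg ≈ 0.5 kg
butter: (3 tbsp + 2 tsp = 11/3 tbsp) × 13/4 ÷ 16 tbsp/cup × 227 g/cup ≈ 169.1 g
powdered sugar: 3 cup × 13/4 × 120 g/cup ÷ 28.35 g/oz ≈ 41.3 oz
maple syrup: (3 cup + 6 tbsp = 3.375 cup) × 13/4 × 322 g/cup ≈ 3531.9 g

mashed banana: 93.1 oz; milk: 0.5 kg; butter: 169.1 g; powdered sugar: 41.3 oz; maple syrup: 3531.9 g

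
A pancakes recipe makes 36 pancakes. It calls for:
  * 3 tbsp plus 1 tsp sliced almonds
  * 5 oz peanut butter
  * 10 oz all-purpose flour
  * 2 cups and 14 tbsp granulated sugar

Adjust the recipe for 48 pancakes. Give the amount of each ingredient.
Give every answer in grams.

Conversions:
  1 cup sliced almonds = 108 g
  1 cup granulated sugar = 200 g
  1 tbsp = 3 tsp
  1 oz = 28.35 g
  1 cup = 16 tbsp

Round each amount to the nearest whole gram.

sliced almonds: 30 g; peanut butter: 189 g; all-purpose flour: 378 g; granulated sugar: 767 g

Scaling factor: 48/36 = 4/3.
sliced almonds: (3 tbsp + 1 tsp = 10/3 tbsp) × 4/3 ÷ 16 tbsp/cup × 108 g/cup = 30 g
peanut butter: 5 oz × 4/3 × 28.35 g/oz = 189 g
all-purpose flour: 10 oz × 4/3 × 28.35 g/oz = 378 g
granulated sugar: (2 cup + 14 tbsp = 2.875 cup) × 4/3 × 200 g/cup ≈ 767 g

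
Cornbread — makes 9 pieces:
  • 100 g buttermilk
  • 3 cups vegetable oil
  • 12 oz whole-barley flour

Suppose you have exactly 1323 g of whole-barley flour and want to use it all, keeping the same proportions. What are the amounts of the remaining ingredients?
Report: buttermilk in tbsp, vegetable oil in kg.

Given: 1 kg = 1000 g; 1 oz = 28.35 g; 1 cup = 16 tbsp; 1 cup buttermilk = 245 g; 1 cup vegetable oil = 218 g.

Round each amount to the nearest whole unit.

The original recipe has 340.2 g of whole-barley flour, so the scaling factor is 1323 ÷ 340.2 = 35/9.
buttermilk: 100 g × 35/9 ÷ 245 g/cup × 16 tbsp/cup ≈ 25 tbsp
vegetable oil: 3 cup × 35/9 × 218 g/cup ÷ 1000 g/kg ≈ 3 kg

buttermilk: 25 tbsp; vegetable oil: 3 kg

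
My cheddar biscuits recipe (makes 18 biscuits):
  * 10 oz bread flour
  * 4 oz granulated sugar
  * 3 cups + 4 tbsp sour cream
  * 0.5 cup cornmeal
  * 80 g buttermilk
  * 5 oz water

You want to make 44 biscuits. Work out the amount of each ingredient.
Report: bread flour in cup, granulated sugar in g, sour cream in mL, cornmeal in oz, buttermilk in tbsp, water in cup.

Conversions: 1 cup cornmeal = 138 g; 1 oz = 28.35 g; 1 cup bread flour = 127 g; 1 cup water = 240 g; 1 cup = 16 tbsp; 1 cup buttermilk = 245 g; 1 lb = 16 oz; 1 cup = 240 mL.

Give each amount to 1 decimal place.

Scaling factor: 44/18 = 22/9.
bread flour: 10 oz × 22/9 × 28.35 g/oz ÷ 127 g/cup ≈ 5.5 cup
granulated sugar: 4 oz × 22/9 × 28.35 g/oz = 277.2 g
sour cream: (3 cup + 4 tbsp = 3.25 cup) × 22/9 × 240 mL/cup ≈ 1906.7 mL
cornmeal: 0.5 cup × 22/9 × 138 g/cup ÷ 28.35 g/oz ≈ 5.9 oz
buttermilk: 80 g × 22/9 ÷ 245 g/cup × 16 tbsp/cup ≈ 12.8 tbsp
water: 5 oz × 22/9 × 28.35 g/oz ÷ 240 g/cup ≈ 1.4 cup

bread flour: 5.5 cup; granulated sugar: 277.2 g; sour cream: 1906.7 mL; cornmeal: 5.9 oz; buttermilk: 12.8 tbsp; water: 1.4 cup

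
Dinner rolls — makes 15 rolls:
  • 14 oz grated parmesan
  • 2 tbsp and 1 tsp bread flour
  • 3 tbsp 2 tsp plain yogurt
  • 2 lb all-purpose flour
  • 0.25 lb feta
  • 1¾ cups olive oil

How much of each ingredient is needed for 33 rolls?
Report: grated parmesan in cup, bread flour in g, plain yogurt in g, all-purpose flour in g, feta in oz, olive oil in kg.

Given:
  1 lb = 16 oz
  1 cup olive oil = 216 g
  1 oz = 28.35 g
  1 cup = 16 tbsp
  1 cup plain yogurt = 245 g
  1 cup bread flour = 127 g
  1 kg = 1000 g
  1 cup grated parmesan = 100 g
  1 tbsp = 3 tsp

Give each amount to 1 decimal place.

grated parmesan: 8.7 cup; bread flour: 40.7 g; plain yogurt: 123.5 g; all-purpose flour: 1995.8 g; feta: 8.8 oz; olive oil: 0.8 kg

Scaling factor: 33/15 = 11/5 = 2.2.
grated parmesan: 14 oz × 11/5 × 28.35 g/oz ÷ 100 g/cup ≈ 8.7 cup
bread flour: (2 tbsp + 1 tsp = 7/3 tbsp) × 11/5 ÷ 16 tbsp/cup × 127 g/cup ≈ 40.7 g
plain yogurt: (3 tbsp + 2 tsp = 11/3 tbsp) × 11/5 ÷ 16 tbsp/cup × 245 g/cup ≈ 123.5 g
all-purpose flour: 2 lb × 11/5 × 16 oz/lb × 28.35 g/oz ≈ 1995.8 g
feta: 0.25 lb × 11/5 × 16 oz/lb = 8.8 oz
olive oil: 1.75 cup × 11/5 × 216 g/cup ÷ 1000 g/kg ≈ 0.8 kg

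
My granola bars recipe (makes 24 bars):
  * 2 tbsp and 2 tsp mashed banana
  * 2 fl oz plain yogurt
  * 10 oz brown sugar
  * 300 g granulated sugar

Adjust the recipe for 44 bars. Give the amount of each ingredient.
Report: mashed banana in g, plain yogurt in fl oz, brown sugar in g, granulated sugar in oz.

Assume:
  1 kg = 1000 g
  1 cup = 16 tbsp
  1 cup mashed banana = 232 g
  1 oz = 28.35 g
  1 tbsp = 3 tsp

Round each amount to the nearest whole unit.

mashed banana: 71 g; plain yogurt: 4 fl oz; brown sugar: 520 g; granulated sugar: 19 oz

Scaling factor: 44/24 = 11/6.
mashed banana: (2 tbsp + 2 tsp = 8/3 tbsp) × 11/6 ÷ 16 tbsp/cup × 232 g/cup ≈ 71 g
plain yogurt: 2 fl oz × 11/6 ≈ 4 fl oz
brown sugar: 10 oz × 11/6 × 28.35 g/oz ≈ 520 g
granulated sugar: 300 g × 11/6 ÷ 28.35 g/oz ≈ 19 oz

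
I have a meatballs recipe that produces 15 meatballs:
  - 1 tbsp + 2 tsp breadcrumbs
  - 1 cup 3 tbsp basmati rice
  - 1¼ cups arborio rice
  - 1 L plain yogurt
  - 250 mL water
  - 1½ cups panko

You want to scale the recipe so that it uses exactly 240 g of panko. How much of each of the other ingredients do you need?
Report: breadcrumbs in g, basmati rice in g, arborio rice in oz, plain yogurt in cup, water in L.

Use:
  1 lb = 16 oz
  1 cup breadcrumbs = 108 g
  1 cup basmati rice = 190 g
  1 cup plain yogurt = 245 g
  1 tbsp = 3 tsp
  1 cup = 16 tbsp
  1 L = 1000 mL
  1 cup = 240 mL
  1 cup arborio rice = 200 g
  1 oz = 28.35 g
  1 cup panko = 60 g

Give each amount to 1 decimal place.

The original recipe has 90 g of panko, so the scaling factor is 240 ÷ 90 = 8/3.
breadcrumbs: (1 tbsp + 2 tsp = 5/3 tbsp) × 8/3 ÷ 16 tbsp/cup × 108 g/cup = 30.0 g
basmati rice: (1 cup + 3 tbsp = 1.1875 cup) × 8/3 × 190 g/cup ≈ 601.7 g
arborio rice: 1.25 cup × 8/3 × 200 g/cup ÷ 28.35 g/oz ≈ 23.5 oz
plain yogurt: 1 L × 8/3 × 1000 mL/L ÷ 240 mL/cup ≈ 11.1 cup
water: 250 mL × 8/3 ÷ 1000 mL/L ≈ 0.7 L

breadcrumbs: 30.0 g; basmati rice: 601.7 g; arborio rice: 23.5 oz; plain yogurt: 11.1 cup; water: 0.7 L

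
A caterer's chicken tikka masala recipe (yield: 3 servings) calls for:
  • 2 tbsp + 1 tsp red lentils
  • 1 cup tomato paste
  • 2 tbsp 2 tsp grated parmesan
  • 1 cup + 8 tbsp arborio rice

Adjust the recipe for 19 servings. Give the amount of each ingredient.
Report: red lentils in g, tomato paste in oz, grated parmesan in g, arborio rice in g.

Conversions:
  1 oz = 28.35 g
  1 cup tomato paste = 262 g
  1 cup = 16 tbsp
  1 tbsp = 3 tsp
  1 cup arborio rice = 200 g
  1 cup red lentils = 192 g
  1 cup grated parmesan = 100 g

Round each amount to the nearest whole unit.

red lentils: 177 g; tomato paste: 59 oz; grated parmesan: 106 g; arborio rice: 1900 g

Scaling factor: 19/3.
red lentils: (2 tbsp + 1 tsp = 7/3 tbsp) × 19/3 ÷ 16 tbsp/cup × 192 g/cup ≈ 177 g
tomato paste: 1 cup × 19/3 × 262 g/cup ÷ 28.35 g/oz ≈ 59 oz
grated parmesan: (2 tbsp + 2 tsp = 8/3 tbsp) × 19/3 ÷ 16 tbsp/cup × 100 g/cup ≈ 106 g
arborio rice: (1 cup + 8 tbsp = 1.5 cup) × 19/3 × 200 g/cup = 1900 g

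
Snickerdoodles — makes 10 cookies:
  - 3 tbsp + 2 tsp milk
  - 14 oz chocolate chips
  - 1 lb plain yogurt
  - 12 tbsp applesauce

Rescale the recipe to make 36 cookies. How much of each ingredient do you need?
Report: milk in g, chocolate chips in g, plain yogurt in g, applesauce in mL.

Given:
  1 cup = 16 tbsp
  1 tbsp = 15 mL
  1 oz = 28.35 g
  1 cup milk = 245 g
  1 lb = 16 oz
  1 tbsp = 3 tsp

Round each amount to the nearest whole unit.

Scaling factor: 36/10 = 18/5 = 3.6.
milk: (3 tbsp + 2 tsp = 11/3 tbsp) × 18/5 ÷ 16 tbsp/cup × 245 g/cup ≈ 202 g
chocolate chips: 14 oz × 18/5 × 28.35 g/oz ≈ 1429 g
plain yogurt: 1 lb × 18/5 × 16 oz/lb × 28.35 g/oz ≈ 1633 g
applesauce: 12 tbsp × 18/5 × 15 mL/tbsp = 648 mL

milk: 202 g; chocolate chips: 1429 g; plain yogurt: 1633 g; applesauce: 648 mL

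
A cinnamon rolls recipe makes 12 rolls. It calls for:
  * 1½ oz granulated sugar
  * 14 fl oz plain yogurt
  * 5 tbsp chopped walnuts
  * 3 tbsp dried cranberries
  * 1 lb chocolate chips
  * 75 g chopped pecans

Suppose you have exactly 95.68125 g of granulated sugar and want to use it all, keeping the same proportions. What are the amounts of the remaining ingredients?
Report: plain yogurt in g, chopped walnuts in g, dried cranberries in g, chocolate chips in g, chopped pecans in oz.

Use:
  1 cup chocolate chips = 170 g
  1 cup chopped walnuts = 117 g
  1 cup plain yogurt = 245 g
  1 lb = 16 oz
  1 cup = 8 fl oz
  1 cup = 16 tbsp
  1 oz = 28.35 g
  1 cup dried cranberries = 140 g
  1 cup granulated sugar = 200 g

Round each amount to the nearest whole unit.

The original recipe has 42.525 g of granulated sugar, so the scaling factor is 95.68125 ÷ 42.525 = 9/4 = 2.25.
plain yogurt: 14 fl oz × 9/4 ÷ 8 fl oz/cup × 245 g/cup ≈ 965 g
chopped walnuts: 5 tbsp × 9/4 ÷ 16 tbsp/cup × 117 g/cup ≈ 82 g
dried cranberries: 3 tbsp × 9/4 ÷ 16 tbsp/cup × 140 g/cup ≈ 59 g
chocolate chips: 1 lb × 9/4 × 16 oz/lb × 28.35 g/oz ≈ 1021 g
chopped pecans: 75 g × 9/4 ÷ 28.35 g/oz ≈ 6 oz

plain yogurt: 965 g; chopped walnuts: 82 g; dried cranberries: 59 g; chocolate chips: 1021 g; chopped pecans: 6 oz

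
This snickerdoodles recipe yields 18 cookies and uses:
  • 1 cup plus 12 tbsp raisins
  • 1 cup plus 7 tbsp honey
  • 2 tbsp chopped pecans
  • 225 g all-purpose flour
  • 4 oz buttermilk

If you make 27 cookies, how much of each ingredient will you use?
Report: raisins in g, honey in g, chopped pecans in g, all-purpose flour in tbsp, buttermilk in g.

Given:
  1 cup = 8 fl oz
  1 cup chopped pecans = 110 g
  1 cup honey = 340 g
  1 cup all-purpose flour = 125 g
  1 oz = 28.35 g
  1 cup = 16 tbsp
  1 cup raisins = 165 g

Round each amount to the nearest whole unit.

Scaling factor: 27/18 = 3/2 = 1.5.
raisins: (1 cup + 12 tbsp = 1.75 cup) × 3/2 × 165 g/cup ≈ 433 g
honey: (1 cup + 7 tbsp = 1.4375 cup) × 3/2 × 340 g/cup ≈ 733 g
chopped pecans: 2 tbsp × 3/2 ÷ 16 tbsp/cup × 110 g/cup ≈ 21 g
all-purpose flour: 225 g × 3/2 ÷ 125 g/cup × 16 tbsp/cup ≈ 43 tbsp
buttermilk: 4 oz × 3/2 × 28.35 g/oz ≈ 170 g

raisins: 433 g; honey: 733 g; chopped pecans: 21 g; all-purpose flour: 43 tbsp; buttermilk: 170 g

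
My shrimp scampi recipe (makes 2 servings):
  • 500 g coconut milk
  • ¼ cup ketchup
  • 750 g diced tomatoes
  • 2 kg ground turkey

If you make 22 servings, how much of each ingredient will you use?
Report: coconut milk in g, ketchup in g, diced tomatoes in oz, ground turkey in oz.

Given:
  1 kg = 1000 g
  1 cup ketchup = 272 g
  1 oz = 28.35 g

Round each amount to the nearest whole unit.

Scaling factor: 22/2 = 11.
coconut milk: 500 g × 11 = 5500 g
ketchup: 0.25 cup × 11 × 272 g/cup = 748 g
diced tomatoes: 750 g × 11 ÷ 28.35 g/oz ≈ 291 oz
ground turkey: 2 kg × 11 × 1000 g/kg ÷ 28.35 g/oz ≈ 776 oz

coconut milk: 5500 g; ketchup: 748 g; diced tomatoes: 291 oz; ground turkey: 776 oz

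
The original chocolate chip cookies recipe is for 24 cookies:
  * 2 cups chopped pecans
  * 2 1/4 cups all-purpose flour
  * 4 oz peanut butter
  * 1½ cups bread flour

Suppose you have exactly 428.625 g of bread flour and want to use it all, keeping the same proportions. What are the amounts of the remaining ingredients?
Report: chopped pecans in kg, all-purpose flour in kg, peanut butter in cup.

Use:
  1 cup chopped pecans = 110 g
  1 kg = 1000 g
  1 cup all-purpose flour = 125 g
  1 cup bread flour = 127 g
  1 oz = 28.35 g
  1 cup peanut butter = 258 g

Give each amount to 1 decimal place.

chopped pecans: 0.5 kg; all-purpose flour: 0.6 kg; peanut butter: 1.0 cup

The original recipe has 190.5 g of bread flour, so the scaling factor is 428.625 ÷ 190.5 = 9/4 = 2.25.
chopped pecans: 2 cup × 9/4 × 110 g/cup ÷ 1000 g/kg ≈ 0.5 kg
all-purpose flour: 2.25 cup × 9/4 × 125 g/cup ÷ 1000 g/kg ≈ 0.6 kg
peanut butter: 4 oz × 9/4 × 28.35 g/oz ÷ 258 g/cup ≈ 1.0 cup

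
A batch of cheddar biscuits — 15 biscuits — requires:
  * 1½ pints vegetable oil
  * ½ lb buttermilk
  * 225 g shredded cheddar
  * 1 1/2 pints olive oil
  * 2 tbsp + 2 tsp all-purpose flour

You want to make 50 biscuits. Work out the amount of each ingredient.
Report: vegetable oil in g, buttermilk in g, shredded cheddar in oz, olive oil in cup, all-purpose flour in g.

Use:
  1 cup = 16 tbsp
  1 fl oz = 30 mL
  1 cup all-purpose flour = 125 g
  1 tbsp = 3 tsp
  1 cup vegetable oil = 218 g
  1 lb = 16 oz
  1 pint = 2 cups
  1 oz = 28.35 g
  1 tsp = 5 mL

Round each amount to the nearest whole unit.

vegetable oil: 2180 g; buttermilk: 756 g; shredded cheddar: 26 oz; olive oil: 10 cup; all-purpose flour: 69 g

Scaling factor: 50/15 = 10/3.
vegetable oil: 1.5 pint × 10/3 × 2 cup/pint × 218 g/cup = 2180 g
buttermilk: 0.5 lb × 10/3 × 16 oz/lb × 28.35 g/oz = 756 g
shredded cheddar: 225 g × 10/3 ÷ 28.35 g/oz ≈ 26 oz
olive oil: 1.5 pint × 10/3 × 2 cup/pint = 10 cup
all-purpose flour: (2 tbsp + 2 tsp = 8/3 tbsp) × 10/3 ÷ 16 tbsp/cup × 125 g/cup ≈ 69 g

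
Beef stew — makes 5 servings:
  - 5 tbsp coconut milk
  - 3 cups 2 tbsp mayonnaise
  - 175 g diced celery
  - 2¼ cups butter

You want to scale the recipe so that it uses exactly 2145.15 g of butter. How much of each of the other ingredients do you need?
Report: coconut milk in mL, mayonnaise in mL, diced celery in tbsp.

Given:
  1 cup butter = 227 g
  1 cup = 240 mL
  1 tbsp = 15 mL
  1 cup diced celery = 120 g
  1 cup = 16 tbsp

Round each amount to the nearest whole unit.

The original recipe has 510.75 g of butter, so the scaling factor is 2145.15 ÷ 510.75 = 21/5 = 4.2.
coconut milk: 5 tbsp × 21/5 × 15 mL/tbsp = 315 mL
mayonnaise: (3 cup + 2 tbsp = 3.125 cup) × 21/5 × 240 mL/cup = 3150 mL
diced celery: 175 g × 21/5 ÷ 120 g/cup × 16 tbsp/cup = 98 tbsp

coconut milk: 315 mL; mayonnaise: 3150 mL; diced celery: 98 tbsp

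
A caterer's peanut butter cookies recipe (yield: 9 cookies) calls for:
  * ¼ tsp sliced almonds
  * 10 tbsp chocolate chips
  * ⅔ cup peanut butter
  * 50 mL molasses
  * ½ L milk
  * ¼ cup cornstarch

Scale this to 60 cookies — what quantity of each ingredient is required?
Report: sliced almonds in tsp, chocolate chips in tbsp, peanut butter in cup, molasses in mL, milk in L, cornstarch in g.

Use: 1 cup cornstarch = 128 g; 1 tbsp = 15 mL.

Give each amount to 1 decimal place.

sliced almonds: 1.7 tsp; chocolate chips: 66.7 tbsp; peanut butter: 4.4 cup; molasses: 333.3 mL; milk: 3.3 L; cornstarch: 213.3 g

Scaling factor: 60/9 = 20/3.
sliced almonds: 0.25 tsp × 20/3 ≈ 1.7 tsp
chocolate chips: 10 tbsp × 20/3 ≈ 66.7 tbsp
peanut butter: 2/3 cup × 20/3 ≈ 4.4 cup
molasses: 50 mL × 20/3 ≈ 333.3 mL
milk: 0.5 L × 20/3 ≈ 3.3 L
cornstarch: 0.25 cup × 20/3 × 128 g/cup ≈ 213.3 g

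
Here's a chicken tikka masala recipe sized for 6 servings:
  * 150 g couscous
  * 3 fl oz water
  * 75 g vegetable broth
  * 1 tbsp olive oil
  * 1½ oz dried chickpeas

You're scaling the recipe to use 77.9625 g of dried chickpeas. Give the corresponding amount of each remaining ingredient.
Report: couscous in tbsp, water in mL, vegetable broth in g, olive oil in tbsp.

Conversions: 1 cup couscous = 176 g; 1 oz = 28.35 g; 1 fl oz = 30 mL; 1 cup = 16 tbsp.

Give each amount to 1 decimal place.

The original recipe has 42.525 g of dried chickpeas, so the scaling factor is 77.9625 ÷ 42.525 = 11/6.
couscous: 150 g × 11/6 ÷ 176 g/cup × 16 tbsp/cup = 25.0 tbsp
water: 3 fl oz × 11/6 × 30 mL/fl oz = 165.0 mL
vegetable broth: 75 g × 11/6 = 137.5 g
olive oil: 1 tbsp × 11/6 ≈ 1.8 tbsp

couscous: 25.0 tbsp; water: 165.0 mL; vegetable broth: 137.5 g; olive oil: 1.8 tbsp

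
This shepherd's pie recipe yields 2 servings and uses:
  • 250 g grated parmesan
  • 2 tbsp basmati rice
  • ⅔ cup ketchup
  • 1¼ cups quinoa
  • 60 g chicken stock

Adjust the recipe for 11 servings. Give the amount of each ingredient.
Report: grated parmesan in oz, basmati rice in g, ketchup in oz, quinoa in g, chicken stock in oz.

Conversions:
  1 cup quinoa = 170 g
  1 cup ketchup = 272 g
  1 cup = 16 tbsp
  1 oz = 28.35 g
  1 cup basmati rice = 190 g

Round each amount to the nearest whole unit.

Scaling factor: 11/2 = 5.5.
grated parmesan: 250 g × 11/2 ÷ 28.35 g/oz ≈ 49 oz
basmati rice: 2 tbsp × 11/2 ÷ 16 tbsp/cup × 190 g/cup ≈ 131 g
ketchup: 2/3 cup × 11/2 × 272 g/cup ÷ 28.35 g/oz ≈ 35 oz
quinoa: 1.25 cup × 11/2 × 170 g/cup ≈ 1169 g
chicken stock: 60 g × 11/2 ÷ 28.35 g/oz ≈ 12 oz

grated parmesan: 49 oz; basmati rice: 131 g; ketchup: 35 oz; quinoa: 1169 g; chicken stock: 12 oz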